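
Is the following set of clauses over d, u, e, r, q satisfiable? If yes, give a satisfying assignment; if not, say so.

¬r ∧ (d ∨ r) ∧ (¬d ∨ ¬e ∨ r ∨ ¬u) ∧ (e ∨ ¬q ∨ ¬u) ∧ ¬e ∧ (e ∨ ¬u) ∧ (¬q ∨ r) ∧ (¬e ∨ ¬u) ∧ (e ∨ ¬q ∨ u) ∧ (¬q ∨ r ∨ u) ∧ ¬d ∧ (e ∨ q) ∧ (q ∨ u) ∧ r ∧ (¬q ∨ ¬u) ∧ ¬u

Case r = True:
  Clause (¬r) is falsified — contradiction.
Case r = False:
  Clause (r) is falsified — contradiction.
Both cases fail, so the formula is unsatisfiable.

Unsatisfiable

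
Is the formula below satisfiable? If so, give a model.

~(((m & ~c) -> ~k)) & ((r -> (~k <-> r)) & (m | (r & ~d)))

r = False, m = True, k = True, d = False, c = False

  ~(((m & ~c) -> ~k)) = True
    (m & ~c) -> ~k = False
      m & ~c = True
        ~c = True
      ~k = False
  (r -> (~k <-> r)) & (m | (r & ~d)) = True
    r -> (~k <-> r) = True
      ~k <-> r = True
        ~k = False
    m | (r & ~d) = True
      r & ~d = False
        ~d = True
Both conjuncts True, so the formula holds.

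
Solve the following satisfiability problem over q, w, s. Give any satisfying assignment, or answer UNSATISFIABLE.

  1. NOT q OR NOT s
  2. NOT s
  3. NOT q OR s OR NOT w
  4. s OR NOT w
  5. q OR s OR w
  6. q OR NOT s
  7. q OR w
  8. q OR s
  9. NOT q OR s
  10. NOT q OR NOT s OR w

Case q = True:
  (NOT q OR NOT s) forces s = False.
  Clause (NOT q OR s) is falsified — contradiction.
Case q = False:
  (NOT s) forces s = False.
  Clause (q OR s) is falsified — contradiction.
Both cases fail, so the formula is unsatisfiable.

No satisfying assignment exists.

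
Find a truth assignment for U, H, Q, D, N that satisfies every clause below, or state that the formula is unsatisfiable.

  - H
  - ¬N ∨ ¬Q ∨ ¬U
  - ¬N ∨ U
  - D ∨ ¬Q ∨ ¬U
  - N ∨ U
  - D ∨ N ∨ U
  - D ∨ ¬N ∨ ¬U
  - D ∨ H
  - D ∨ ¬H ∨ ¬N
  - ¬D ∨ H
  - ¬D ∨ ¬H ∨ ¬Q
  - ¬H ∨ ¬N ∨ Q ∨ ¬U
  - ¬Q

U = True, H = True, Q = False, D = True, N = False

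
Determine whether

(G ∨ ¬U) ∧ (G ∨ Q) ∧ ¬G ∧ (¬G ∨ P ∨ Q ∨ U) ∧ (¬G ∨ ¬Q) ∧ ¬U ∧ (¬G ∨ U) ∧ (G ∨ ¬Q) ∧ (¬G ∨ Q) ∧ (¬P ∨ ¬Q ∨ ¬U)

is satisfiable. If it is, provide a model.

Case U = True:
  Clause (¬U) is falsified — contradiction.
Case U = False:
  (¬G) forces G = False.
  (G ∨ Q) forces Q = True.
  Clause (G ∨ ¬Q) is falsified — contradiction.
Both cases fail, so the formula is unsatisfiable.

No satisfying assignment exists.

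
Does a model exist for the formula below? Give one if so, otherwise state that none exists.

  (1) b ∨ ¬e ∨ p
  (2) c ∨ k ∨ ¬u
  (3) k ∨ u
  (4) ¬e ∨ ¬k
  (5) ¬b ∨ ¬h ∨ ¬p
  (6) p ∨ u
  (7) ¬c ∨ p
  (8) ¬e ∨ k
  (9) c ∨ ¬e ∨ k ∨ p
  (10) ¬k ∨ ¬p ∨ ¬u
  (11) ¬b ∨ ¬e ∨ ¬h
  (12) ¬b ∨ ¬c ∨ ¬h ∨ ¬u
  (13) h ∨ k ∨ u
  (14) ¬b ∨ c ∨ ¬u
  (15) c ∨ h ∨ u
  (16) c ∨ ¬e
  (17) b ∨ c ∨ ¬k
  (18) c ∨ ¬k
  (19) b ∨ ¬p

u=F, e=F, h=F, p=T, c=T, b=T, k=T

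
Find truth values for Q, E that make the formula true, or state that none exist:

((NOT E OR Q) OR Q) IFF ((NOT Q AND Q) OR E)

Q = True, E = True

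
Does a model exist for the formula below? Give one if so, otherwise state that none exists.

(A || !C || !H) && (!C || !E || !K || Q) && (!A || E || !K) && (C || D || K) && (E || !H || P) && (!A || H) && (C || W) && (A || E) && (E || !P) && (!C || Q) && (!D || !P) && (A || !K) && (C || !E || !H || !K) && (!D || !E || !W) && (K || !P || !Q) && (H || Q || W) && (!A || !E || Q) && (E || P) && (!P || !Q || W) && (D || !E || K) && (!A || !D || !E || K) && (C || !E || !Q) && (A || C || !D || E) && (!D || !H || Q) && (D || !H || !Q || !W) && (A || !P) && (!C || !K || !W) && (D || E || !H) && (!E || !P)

Set W = False.
  then (C || W) forces C = True.
  then (!C || Q) forces Q = True.
  then (!P || !Q || W) forces P = False.
  then (E || P) forces E = True.
Set A = True.
  then (!A || H) forces H = True.
Set D = True.
  then (!A || !D || !E || K) forces K = True.
All clauses satisfied.

W = False, E = True, P = False, A = True, C = True, H = True, D = True, Q = True, K = True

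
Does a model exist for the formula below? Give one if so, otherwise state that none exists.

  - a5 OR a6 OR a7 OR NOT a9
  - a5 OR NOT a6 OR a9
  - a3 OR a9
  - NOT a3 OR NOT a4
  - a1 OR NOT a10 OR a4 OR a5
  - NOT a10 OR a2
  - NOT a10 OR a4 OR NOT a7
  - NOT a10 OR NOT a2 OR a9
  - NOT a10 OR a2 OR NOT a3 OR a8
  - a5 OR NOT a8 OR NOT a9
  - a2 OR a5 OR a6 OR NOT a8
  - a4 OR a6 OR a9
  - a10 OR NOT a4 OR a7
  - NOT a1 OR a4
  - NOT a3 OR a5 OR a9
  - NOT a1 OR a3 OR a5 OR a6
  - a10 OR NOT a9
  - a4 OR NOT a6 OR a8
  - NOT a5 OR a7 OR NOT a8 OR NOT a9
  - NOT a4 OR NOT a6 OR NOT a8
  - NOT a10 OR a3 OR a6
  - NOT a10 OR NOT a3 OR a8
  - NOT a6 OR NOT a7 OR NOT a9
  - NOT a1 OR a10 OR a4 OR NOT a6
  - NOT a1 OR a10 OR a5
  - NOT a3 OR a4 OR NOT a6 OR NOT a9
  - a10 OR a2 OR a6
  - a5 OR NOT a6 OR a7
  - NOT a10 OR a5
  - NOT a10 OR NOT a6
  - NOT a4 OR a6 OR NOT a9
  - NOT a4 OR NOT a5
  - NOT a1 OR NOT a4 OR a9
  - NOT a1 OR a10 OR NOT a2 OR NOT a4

Set a1 = False.
Set a2 = True.
Try a3 = False:
  (a3 OR a9) forces a9 = True.
  (a10 OR NOT a9) forces a10 = True.
  (NOT a10 OR a3 OR a6) forces a6 = True.
  clause (NOT a10 OR NOT a6) is falsified — backtrack.
So a3 = True.
  then (NOT a3 OR NOT a4) forces a4 = False.
Set a5 = True.
Try a6 = False:
  (a4 OR a6 OR a9) forces a9 = True.
  (a10 OR NOT a9) forces a10 = True.
  (NOT a10 OR a4 OR NOT a7) forces a7 = False.
  (NOT a5 OR a7 OR NOT a8 OR NOT a9) forces a8 = False.
  clause (NOT a10 OR NOT a3 OR a8) is falsified — backtrack.
So a6 = True.
  then (a4 OR NOT a6 OR a8) forces a8 = True.
  then (NOT a3 OR a4 OR NOT a6 OR NOT a9) forces a9 = False.
  then (NOT a10 OR NOT a6) forces a10 = False.
Set a7 = True.
All clauses satisfied.

a1: False, a2: True, a3: True, a4: False, a5: True, a6: True, a7: True, a8: True, a9: False, a10: False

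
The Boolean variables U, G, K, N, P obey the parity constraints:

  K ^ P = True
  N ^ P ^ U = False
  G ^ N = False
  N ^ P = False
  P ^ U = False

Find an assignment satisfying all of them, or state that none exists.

U = False, G = False, K = True, N = False, P = False

K ^ P = T ^ F = True ✓
N ^ P ^ U = F ^ F ^ F = False ✓
G ^ N = F ^ F = False ✓
N ^ P = F ^ F = False ✓
P ^ U = F ^ F = False ✓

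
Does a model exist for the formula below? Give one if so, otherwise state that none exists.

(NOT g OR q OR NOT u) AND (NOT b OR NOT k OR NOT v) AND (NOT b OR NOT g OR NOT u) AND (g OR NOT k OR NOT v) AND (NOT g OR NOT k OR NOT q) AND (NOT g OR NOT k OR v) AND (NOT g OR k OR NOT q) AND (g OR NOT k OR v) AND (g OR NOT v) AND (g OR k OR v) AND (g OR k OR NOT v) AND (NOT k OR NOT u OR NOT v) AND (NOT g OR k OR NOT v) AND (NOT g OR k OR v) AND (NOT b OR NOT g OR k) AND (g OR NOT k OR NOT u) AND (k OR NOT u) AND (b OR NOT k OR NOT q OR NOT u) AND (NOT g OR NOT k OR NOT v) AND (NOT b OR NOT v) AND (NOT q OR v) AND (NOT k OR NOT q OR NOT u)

Unsatisfiable

Case v = True:
  (g OR NOT v) forces g = True.
  (NOT g OR k OR NOT v) forces k = True.
  Clause (NOT g OR NOT k OR NOT v) is falsified — contradiction.
Case v = False:
  (NOT q OR v) forces q = False.
  If g = True:
    (NOT g OR q OR NOT u) forces u = False.
    (NOT g OR NOT k OR v) forces k = False.
    clause (NOT g OR k OR v) is falsified.
  If g = False:
    (g OR NOT k OR v) forces k = False.
    clause (g OR k OR v) is falsified.
  Every sub-case reaches a contradiction.
Both cases fail, so the formula is unsatisfiable.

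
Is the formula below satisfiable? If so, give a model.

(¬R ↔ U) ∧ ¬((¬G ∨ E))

E = False, R = True, U = False, G = True

  ¬R ↔ U = True
    ¬R = False
  ¬((¬G ∨ E)) = True
    ¬G ∨ E = False
      ¬G = False
Both conjuncts True, so the formula holds.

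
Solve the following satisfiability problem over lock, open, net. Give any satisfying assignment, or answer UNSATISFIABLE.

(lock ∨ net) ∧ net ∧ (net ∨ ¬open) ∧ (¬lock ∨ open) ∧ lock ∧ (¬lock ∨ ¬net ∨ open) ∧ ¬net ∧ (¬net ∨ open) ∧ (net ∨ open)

Case net = True:
  Clause (¬net) is falsified — contradiction.
Case net = False:
  Clause (net) is falsified — contradiction.
Both cases fail, so the formula is unsatisfiable.

UNSATISFIABLE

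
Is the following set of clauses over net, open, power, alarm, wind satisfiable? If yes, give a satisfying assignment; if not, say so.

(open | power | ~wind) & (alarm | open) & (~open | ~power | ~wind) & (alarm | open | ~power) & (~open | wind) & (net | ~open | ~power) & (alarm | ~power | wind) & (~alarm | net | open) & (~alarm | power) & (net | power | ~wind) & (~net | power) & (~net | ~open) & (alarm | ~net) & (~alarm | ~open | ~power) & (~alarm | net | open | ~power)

Set net = True.
  then (~net | power) forces power = True.
  then (~net | ~open) forces open = False.
  then (alarm | ~net) forces alarm = True.
Set wind = False.
All clauses satisfied.

net: True; open: False; power: True; alarm: True; wind: False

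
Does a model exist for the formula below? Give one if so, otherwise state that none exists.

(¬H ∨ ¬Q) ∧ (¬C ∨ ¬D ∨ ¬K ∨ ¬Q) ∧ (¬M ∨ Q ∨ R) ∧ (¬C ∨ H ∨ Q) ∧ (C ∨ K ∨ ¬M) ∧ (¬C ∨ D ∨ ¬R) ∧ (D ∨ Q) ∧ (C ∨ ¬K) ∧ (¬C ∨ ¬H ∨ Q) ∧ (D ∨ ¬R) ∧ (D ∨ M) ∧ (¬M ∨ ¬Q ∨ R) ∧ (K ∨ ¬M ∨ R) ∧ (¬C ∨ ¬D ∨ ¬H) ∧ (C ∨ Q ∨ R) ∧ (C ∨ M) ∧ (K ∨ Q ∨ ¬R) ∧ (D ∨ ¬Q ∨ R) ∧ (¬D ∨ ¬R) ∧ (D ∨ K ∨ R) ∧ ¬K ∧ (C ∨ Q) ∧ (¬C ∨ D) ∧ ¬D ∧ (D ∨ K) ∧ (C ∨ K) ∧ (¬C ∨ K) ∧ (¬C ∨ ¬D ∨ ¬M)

Case K = True:
  Clause (¬K) is falsified — contradiction.
Case K = False:
  (¬D) forces D = False.
  Clause (D ∨ K) is falsified — contradiction.
Both cases fail, so the formula is unsatisfiable.

Unsatisfiable — no assignment works.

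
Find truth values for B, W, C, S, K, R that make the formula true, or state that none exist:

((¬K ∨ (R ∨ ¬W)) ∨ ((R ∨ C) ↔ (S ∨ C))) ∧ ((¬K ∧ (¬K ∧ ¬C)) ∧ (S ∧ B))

B=T; W=F; C=F; S=T; K=F; R=F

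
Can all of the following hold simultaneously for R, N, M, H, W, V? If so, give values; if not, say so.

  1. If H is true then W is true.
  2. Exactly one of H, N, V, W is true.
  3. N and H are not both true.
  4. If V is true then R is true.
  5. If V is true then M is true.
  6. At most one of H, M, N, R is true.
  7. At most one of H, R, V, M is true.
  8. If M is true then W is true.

R=T, N=F, M=F, H=F, W=T, V=F

  (1) H=F ⇒ W: vacuous ✓
  (2) {H, N, V, W}: 1 true — exactly one ✓
  (3) N=F, H=F — not both ✓
  (4) V=F ⇒ R: vacuous ✓
  (5) V=F ⇒ M: vacuous ✓
  (6) {H, M, N, R}: 1 true — at most one ✓
  (7) {H, R, V, M}: 1 true — at most one ✓
  (8) M=F ⇒ W: vacuous ✓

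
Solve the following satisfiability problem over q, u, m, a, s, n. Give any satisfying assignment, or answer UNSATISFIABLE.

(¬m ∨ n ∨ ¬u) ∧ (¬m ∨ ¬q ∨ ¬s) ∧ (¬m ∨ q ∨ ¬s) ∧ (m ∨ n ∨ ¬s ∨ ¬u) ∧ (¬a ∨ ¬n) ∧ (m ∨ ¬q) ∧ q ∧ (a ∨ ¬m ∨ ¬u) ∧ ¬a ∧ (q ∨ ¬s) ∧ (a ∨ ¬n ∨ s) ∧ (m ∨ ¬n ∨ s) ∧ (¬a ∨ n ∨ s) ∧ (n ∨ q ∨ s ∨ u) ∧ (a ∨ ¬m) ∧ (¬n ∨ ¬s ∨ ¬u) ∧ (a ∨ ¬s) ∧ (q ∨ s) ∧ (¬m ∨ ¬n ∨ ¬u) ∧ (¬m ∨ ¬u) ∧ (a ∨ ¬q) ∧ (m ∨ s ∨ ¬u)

Unsatisfiable

Case a = True:
  Clause (¬a) is falsified — contradiction.
Case a = False:
  (q) forces q = True.
  Clause (a ∨ ¬q) is falsified — contradiction.
Both cases fail, so the formula is unsatisfiable.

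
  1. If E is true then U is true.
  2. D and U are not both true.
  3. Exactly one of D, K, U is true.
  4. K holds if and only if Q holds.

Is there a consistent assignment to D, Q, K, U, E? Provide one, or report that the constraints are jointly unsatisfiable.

D = True, Q = False, K = False, U = False, E = False

  (1) E=F ⇒ U: vacuous ✓
  (2) D=T, U=F — not both ✓
  (3) {D, K, U}: 1 true — exactly one ✓
  (4) K=F, Q=F — same ✓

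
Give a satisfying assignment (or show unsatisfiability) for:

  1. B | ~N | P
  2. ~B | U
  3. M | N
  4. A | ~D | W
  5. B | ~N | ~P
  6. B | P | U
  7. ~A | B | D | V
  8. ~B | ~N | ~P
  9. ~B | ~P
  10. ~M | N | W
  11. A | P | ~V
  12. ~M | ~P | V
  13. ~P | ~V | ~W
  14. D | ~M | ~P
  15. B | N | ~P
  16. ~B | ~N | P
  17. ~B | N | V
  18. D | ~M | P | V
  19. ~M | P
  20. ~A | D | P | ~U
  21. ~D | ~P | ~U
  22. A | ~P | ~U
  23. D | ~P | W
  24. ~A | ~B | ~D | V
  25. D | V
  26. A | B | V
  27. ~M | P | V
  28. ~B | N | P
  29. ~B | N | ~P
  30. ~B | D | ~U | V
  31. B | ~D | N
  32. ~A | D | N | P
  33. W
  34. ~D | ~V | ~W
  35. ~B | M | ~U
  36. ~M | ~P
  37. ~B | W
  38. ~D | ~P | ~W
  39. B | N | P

The formula is unsatisfiable.

Case P = True:
  (~B | ~P) forces B = False.
  (B | ~N | ~P) forces N = False.
  Clause (B | N | ~P) is falsified — contradiction.
Case P = False:
  (~M | P) forces M = False.
  (M | N) forces N = True.
  (B | ~N | P) forces B = True.
  Clause (~B | ~N | P) is falsified — contradiction.
Both cases fail, so the formula is unsatisfiable.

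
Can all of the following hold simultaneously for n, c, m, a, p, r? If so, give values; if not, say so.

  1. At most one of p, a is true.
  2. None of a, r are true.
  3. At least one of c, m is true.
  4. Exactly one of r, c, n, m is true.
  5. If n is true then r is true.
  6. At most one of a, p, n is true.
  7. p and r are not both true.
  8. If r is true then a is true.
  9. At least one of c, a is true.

n = False, c = True, m = False, a = False, p = False, r = False

  (1) {p, a}: 0 true — at most one ✓
  (2) {a, r}: 0 true — none ✓
  (3) {c, m}: 1 true — at least one ✓
  (4) {r, c, n, m}: 1 true — exactly one ✓
  (5) n=F ⇒ r: vacuous ✓
  (6) {a, p, n}: 0 true — at most one ✓
  (7) p=F, r=F — not both ✓
  (8) r=F ⇒ a: vacuous ✓
  (9) {c, a}: 1 true — at least one ✓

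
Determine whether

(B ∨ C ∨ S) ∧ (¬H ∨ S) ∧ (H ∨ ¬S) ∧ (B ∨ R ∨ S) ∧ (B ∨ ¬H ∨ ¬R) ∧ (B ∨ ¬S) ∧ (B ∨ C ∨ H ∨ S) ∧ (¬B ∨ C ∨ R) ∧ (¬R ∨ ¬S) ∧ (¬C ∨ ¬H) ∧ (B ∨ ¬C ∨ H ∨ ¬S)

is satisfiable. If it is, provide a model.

Set H = False.
  then (H ∨ ¬S) forces S = False.
Set B = True.
Set C = True.
Set R = True.
All clauses satisfied.

H = False, B = True, C = True, S = False, R = True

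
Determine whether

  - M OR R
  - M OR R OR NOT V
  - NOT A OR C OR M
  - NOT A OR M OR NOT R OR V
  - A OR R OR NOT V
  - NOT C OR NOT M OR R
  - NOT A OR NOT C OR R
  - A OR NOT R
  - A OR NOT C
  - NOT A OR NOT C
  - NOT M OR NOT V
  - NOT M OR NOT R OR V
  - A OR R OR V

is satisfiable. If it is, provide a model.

M: True, C: False, R: False, V: False, A: True

Try M = False:
  (M OR R) forces R = True.
  (A OR NOT R) forces A = True.
  (NOT A OR C OR M) forces C = True.
  clause (NOT A OR NOT C) is falsified — backtrack.
So M = True.
  then (NOT M OR NOT V) forces V = False.
  then (NOT M OR NOT R OR V) forces R = False.
  then (A OR R OR V) forces A = True.
  then (NOT C OR NOT M OR R) forces C = False.
All clauses satisfied.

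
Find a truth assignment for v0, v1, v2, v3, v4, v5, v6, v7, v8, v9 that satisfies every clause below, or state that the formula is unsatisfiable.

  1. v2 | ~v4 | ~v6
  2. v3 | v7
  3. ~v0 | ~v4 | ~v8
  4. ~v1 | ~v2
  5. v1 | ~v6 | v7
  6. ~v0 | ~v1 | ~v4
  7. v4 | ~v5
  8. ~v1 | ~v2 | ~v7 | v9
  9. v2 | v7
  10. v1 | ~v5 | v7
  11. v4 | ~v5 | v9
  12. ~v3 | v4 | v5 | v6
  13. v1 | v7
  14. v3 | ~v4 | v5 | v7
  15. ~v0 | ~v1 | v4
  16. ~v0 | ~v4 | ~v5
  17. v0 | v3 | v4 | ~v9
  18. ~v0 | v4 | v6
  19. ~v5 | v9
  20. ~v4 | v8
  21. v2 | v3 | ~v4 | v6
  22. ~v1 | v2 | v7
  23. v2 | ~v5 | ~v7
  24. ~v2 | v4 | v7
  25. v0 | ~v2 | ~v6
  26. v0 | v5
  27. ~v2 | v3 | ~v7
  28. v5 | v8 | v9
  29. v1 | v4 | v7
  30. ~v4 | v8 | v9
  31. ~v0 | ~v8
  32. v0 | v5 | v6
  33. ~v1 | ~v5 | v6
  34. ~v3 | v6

v0 = True; v1 = False; v2 = False; v3 = False; v4 = False; v5 = False; v6 = True; v7 = True; v8 = False; v9 = True

Set v0 = True.
  then (~v0 | ~v8) forces v8 = False.
  then (~v4 | v8) forces v4 = False.
  then (v4 | ~v5) forces v5 = False.
  then (~v0 | ~v1 | v4) forces v1 = False.
  then (~v0 | v4 | v6) forces v6 = True.
  then (v5 | v8 | v9) forces v9 = True.
  then (v1 | v4 | v7) forces v7 = True.
Set v2 = False.
Set v3 = False.
All clauses satisfied.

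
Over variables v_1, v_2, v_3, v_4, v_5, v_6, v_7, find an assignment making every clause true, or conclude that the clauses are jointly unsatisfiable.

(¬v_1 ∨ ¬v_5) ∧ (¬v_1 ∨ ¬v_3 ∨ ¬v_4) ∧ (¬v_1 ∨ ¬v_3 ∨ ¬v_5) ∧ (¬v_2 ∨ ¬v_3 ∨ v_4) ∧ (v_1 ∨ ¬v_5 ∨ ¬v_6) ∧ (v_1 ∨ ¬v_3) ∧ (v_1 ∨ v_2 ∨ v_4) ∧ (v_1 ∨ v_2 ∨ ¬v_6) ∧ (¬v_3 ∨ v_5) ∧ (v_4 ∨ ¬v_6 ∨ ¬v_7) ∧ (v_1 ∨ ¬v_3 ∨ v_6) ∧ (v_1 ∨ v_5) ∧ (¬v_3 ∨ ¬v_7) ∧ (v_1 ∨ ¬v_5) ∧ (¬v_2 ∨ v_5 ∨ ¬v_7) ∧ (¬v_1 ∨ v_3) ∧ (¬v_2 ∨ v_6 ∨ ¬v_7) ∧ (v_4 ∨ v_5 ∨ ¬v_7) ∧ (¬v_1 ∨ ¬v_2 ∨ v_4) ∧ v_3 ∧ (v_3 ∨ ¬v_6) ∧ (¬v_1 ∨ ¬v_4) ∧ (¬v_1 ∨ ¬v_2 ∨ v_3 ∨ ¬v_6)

Case v_3 = True:
  (v_1 ∨ ¬v_3) forces v_1 = True.
  (¬v_1 ∨ ¬v_5) forces v_5 = False.
  Clause (¬v_3 ∨ v_5) is falsified — contradiction.
Case v_3 = False:
  Clause (v_3) is falsified — contradiction.
Both cases fail, so the formula is unsatisfiable.

UNSATISFIABLE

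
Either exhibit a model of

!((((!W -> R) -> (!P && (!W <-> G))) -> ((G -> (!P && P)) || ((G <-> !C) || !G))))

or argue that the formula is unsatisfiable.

C = True, P = False, R = False, W = False, G = True

  !((((!W -> R) -> (!P && (!W <-> G))) -> ((G -> (!P && P)) || ((G <-> !C) || !G)))) = True
    ((!W -> R) -> (!P && (!W <-> G))) -> ((G -> (!P && P)) || ((G <-> !C) || !G)) = False
      (!W -> R) -> (!P && (!W <-> G)) = True
        !W -> R = False
          !W = True
        !P && (!W <-> G) = True
          !P = True
          !W <-> G = True
            !W = True
      (G -> (!P && P)) || ((G <-> !C) || !G) = False
        G -> (!P && P) = False
          !P && P = False
            !P = True
        (G <-> !C) || !G = False
          G <-> !C = False
            !C = False
          !G = False
The formula evaluates to True.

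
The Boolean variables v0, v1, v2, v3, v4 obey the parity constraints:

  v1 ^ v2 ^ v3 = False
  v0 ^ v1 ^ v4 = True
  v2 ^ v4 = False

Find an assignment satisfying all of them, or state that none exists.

v0=F, v1=F, v2=T, v3=T, v4=T

v1 ^ v2 ^ v3 = F ^ T ^ T = False ✓
v0 ^ v1 ^ v4 = F ^ F ^ T = True ✓
v2 ^ v4 = T ^ T = False ✓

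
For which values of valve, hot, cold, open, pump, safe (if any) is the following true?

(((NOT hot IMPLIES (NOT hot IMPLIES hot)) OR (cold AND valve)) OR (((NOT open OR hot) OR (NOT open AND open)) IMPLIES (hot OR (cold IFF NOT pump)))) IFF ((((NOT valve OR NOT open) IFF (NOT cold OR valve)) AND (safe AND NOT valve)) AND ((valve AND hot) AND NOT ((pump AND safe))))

valve = True; hot = False; cold = False; open = False; pump = False; safe = True

  (((NOT hot IMPLIES (NOT hot IMPLIES hot)) OR (cold AND valve)) OR (((NOT open OR hot) OR (NOT open AND open)) IMPLIES (hot OR (cold IFF NOT pump)))) IFF ((((NOT valve OR NOT open) IFF (NOT cold OR valve)) AND (safe AND NOT valve)) AND ((valve AND hot) AND NOT ((pump AND safe)))) = True
    ((NOT hot IMPLIES (NOT hot IMPLIES hot)) OR (cold AND valve)) OR (((NOT open OR hot) OR (NOT open AND open)) IMPLIES (hot OR (cold IFF NOT pump))) = False
      (NOT hot IMPLIES (NOT hot IMPLIES hot)) OR (cold AND valve) = False
        NOT hot IMPLIES (NOT hot IMPLIES hot) = False
          NOT hot = True
          NOT hot IMPLIES hot = False
            NOT hot = True
        cold AND valve = False
      ((NOT open OR hot) OR (NOT open AND open)) IMPLIES (hot OR (cold IFF NOT pump)) = False
        (NOT open OR hot) OR (NOT open AND open) = True
          NOT open OR hot = True
            NOT open = True
          NOT open AND open = False
            NOT open = True
        hot OR (cold IFF NOT pump) = False
          cold IFF NOT pump = False
            NOT pump = True
    (((NOT valve OR NOT open) IFF (NOT cold OR valve)) AND (safe AND NOT valve)) AND ((valve AND hot) AND NOT ((pump AND safe))) = False
      ((NOT valve OR NOT open) IFF (NOT cold OR valve)) AND (safe AND NOT valve) = False
        (NOT valve OR NOT open) IFF (NOT cold OR valve) = True
          NOT valve OR NOT open = True
            NOT valve = False
            NOT open = True
          NOT cold OR valve = True
            NOT cold = True
        safe AND NOT valve = False
          NOT valve = False
      (valve AND hot) AND NOT ((pump AND safe)) = False
        valve AND hot = False
        NOT ((pump AND safe)) = True
          pump AND safe = False
The formula evaluates to True.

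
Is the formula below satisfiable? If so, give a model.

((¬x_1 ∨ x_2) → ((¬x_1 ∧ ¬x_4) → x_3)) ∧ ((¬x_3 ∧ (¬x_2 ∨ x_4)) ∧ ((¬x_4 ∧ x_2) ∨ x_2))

x_1 = False, x_2 = True, x_3 = False, x_4 = True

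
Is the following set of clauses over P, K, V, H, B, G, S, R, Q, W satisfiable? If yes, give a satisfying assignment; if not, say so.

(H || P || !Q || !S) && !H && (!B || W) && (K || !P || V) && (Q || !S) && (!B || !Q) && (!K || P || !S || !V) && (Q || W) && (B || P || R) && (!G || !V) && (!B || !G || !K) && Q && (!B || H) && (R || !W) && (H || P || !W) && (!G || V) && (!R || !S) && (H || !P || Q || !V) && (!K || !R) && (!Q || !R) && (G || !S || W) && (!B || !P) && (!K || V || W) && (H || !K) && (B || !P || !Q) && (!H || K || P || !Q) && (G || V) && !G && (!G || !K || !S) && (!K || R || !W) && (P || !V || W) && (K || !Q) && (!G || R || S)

Unsatisfiable

Case K = True:
  (!H) forces H = False.
  Clause (H || !K) is falsified — contradiction.
Case K = False:
  (!H) forces H = False.
  (Q) forces Q = True.
  Clause (K || !Q) is falsified — contradiction.
Both cases fail, so the formula is unsatisfiable.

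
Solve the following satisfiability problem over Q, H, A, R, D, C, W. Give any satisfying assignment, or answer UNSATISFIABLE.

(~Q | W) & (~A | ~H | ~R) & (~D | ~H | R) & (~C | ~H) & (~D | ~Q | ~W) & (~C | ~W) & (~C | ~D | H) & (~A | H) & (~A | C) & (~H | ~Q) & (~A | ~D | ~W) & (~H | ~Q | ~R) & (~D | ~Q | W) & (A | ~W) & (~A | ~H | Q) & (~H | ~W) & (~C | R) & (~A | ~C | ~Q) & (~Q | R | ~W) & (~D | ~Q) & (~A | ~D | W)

Try Q = True:
  (~Q | W) forces W = True.
  (~D | ~Q | ~W) forces D = False.
  (~C | ~W) forces C = False.
  (~A | C) forces A = False.
  clause (A | ~W) is falsified — backtrack.
So Q = False.
Set H = True.
  then (~C | ~H) forces C = False.
  then (~A | C) forces A = False.
  then (A | ~W) forces W = False.
Set R = True.
Set D = True.
All clauses satisfied.

Q = False, H = True, A = False, R = True, D = True, C = False, W = False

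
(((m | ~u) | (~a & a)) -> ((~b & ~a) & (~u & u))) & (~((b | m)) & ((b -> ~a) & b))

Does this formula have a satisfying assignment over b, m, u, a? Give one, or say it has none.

Case b = True: the conjunct ~((b | m)) becomes ~((True | m)) = False.
Case b = False: the conjunct b is False.
Both cases fail — unsatisfiable.

UNSATISFIABLE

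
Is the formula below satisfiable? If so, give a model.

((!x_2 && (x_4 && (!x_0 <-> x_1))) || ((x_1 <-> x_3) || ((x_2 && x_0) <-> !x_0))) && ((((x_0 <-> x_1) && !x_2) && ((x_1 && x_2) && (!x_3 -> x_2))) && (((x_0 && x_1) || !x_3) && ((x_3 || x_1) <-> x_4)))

Case x_2 = True: the conjunct !x_2 is False.
Case x_2 = False: the conjunct x_2 is False.
Both cases fail — unsatisfiable.

Unsatisfiable — no assignment works.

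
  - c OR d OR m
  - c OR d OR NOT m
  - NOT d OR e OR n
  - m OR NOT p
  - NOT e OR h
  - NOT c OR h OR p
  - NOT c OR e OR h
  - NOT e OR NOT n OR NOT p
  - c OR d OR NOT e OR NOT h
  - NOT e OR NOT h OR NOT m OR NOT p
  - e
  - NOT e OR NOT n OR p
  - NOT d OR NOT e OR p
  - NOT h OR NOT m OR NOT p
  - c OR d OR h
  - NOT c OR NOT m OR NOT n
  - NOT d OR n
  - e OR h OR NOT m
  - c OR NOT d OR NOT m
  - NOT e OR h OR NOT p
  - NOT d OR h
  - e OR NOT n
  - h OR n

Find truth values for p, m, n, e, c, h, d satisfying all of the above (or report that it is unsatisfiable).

p: False, m: True, n: False, e: True, c: True, h: True, d: False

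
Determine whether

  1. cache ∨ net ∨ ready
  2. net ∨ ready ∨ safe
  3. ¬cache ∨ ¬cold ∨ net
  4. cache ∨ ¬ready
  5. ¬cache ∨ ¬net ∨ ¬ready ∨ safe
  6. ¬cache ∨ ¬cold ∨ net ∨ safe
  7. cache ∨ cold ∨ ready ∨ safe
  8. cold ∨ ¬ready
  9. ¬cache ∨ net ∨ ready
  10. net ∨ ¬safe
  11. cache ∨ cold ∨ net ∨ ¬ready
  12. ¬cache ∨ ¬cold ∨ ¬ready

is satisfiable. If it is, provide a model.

cold: False; cache: True; safe: True; ready: False; net: True

Set cold = False.
  then (cold ∨ ¬ready) forces ready = False.
Set cache = True.
  then (¬cache ∨ net ∨ ready) forces net = True.
Set safe = True.
All clauses satisfied.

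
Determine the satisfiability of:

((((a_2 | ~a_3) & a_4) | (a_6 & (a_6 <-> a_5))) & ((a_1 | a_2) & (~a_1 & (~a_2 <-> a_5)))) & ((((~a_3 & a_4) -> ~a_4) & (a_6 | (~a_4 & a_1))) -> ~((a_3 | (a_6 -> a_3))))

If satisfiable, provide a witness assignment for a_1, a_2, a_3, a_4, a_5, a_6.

a_1: False, a_2: True, a_3: False, a_4: True, a_5: False, a_6: True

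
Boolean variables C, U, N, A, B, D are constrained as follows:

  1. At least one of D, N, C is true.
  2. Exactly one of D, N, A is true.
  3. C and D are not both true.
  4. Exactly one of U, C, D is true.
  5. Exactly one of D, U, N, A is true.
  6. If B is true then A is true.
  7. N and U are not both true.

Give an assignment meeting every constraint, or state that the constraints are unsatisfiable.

C = True, U = False, N = False, A = True, B = False, D = False

  (1) {D, N, C}: 1 true — at least one ✓
  (2) {D, N, A}: 1 true — exactly one ✓
  (3) C=T, D=F — not both ✓
  (4) {U, C, D}: 1 true — exactly one ✓
  (5) {D, U, N, A}: 1 true — exactly one ✓
  (6) B=F ⇒ A: vacuous ✓
  (7) N=F, U=F — not both ✓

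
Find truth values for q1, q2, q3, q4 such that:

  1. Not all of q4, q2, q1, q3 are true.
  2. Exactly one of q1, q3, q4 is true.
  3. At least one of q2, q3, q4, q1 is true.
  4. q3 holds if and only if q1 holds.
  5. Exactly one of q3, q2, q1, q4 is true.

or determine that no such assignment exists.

q1 = False, q2 = False, q3 = False, q4 = True

  (1) {q4, q2, q1, q3}: 1/4 true — not all ✓
  (2) {q1, q3, q4}: 1 true — exactly one ✓
  (3) {q2, q3, q4, q1}: 1 true — at least one ✓
  (4) q3=F, q1=F — same ✓
  (5) {q3, q2, q1, q4}: 1 true — exactly one ✓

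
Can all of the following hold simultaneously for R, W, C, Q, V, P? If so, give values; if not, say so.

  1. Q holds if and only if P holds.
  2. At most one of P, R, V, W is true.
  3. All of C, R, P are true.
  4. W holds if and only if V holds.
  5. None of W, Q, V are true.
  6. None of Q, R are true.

Unsatisfiable — no assignment works.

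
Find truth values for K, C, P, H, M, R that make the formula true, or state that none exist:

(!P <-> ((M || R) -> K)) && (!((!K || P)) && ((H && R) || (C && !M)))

K=T, C=F, P=F, H=T, M=F, R=T

  !P <-> ((M || R) -> K) = True
    !P = True
    (M || R) -> K = True
      M || R = True
  !((!K || P)) && ((H && R) || (C && !M)) = True
    !((!K || P)) = True
      !K || P = False
        !K = False
    (H && R) || (C && !M) = True
      H && R = True
      C && !M = False
        !M = True
Both conjuncts True, so the formula holds.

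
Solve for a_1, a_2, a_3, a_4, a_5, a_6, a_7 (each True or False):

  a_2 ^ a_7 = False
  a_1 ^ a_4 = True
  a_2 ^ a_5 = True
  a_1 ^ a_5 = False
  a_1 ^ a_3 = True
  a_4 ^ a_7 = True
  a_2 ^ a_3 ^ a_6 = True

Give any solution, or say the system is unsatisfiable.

Adding constraints 1, 2, 3, 4, 6 mod 2: every variable appears an even number of times on the left, so the left side is 0.
But the right sides sum to 1 (mod 2). 0 ≠ 1 — the system is inconsistent.

Unsatisfiable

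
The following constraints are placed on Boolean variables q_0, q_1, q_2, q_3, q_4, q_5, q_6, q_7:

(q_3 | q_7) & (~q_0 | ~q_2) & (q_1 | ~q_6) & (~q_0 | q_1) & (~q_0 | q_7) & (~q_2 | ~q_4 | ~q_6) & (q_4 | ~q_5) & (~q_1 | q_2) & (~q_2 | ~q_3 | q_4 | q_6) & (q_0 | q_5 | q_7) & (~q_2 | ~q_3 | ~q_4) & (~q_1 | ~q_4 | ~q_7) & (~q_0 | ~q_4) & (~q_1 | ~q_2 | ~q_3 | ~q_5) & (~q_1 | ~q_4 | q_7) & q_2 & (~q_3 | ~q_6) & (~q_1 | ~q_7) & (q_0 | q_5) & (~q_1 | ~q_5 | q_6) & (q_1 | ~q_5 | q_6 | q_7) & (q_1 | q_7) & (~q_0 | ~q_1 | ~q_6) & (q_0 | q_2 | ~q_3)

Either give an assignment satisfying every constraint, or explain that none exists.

Unit clause (q_2) forces q_2 = True.
In (~q_0 | ~q_2) only ~q_0 is left, so q_0 = False.
In (q_0 | q_5) only q_5 is left, so q_5 = True.
In (q_4 | ~q_5) only q_4 is left, so q_4 = True.
In (~q_2 | ~q_3 | ~q_4) only ~q_3 is left, so q_3 = False.
In (q_3 | q_7) only q_7 is left, so q_7 = True.
In (~q_2 | ~q_4 | ~q_6) only ~q_6 is left, so q_6 = False.
In (~q_1 | ~q_4 | ~q_7) only ~q_1 is left, so q_1 = False.
All clauses satisfied.

q_0=F; q_1=F; q_2=T; q_3=F; q_4=T; q_5=T; q_6=F; q_7=T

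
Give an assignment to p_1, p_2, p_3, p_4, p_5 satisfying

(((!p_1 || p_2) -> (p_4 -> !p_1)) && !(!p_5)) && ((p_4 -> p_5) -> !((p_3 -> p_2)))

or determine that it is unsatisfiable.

p_1 = True; p_2 = False; p_3 = True; p_4 = True; p_5 = True

  ((!p_1 || p_2) -> (p_4 -> !p_1)) && !(!p_5) = True
    (!p_1 || p_2) -> (p_4 -> !p_1) = True
      !p_1 || p_2 = False
        !p_1 = False
      p_4 -> !p_1 = False
        !p_1 = False
    !(!p_5) = True
      !p_5 = False
  (p_4 -> p_5) -> !((p_3 -> p_2)) = True
    p_4 -> p_5 = True
    !((p_3 -> p_2)) = True
      p_3 -> p_2 = False
Both conjuncts True, so the formula holds.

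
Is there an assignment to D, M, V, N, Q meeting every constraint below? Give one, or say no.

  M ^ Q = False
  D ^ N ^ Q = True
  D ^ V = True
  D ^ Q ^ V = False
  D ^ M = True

D = False, M = True, V = True, N = False, Q = True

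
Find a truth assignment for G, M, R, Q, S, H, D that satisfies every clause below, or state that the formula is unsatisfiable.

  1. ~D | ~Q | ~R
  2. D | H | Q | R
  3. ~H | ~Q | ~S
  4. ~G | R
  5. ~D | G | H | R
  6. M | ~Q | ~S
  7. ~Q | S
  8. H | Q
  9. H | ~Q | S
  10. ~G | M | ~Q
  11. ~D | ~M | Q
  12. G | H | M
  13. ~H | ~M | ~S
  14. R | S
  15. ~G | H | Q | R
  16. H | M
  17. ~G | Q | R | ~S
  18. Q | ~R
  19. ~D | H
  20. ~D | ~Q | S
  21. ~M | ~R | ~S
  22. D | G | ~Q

G=F, M=F, R=F, Q=F, S=T, H=T, D=T

Set G = False.
Set M = False.
  then (G | H | M) forces H = True.
Try R = True:
  (Q | ~R) forces Q = True.
  (~D | ~Q | ~R) forces D = False.
  clause (D | G | ~Q) is falsified — backtrack.
So R = False.
  then (R | S) forces S = True.
  then (~H | ~Q | ~S) forces Q = False.
Set D = True.
All clauses satisfied.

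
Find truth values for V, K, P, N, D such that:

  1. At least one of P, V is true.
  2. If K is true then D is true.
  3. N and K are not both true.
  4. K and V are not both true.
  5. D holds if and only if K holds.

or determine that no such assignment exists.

V = True, K = False, P = True, N = True, D = False

  (1) {P, V}: 2 true — at least one ✓
  (2) K=F ⇒ D: vacuous ✓
  (3) N=T, K=F — not both ✓
  (4) K=F, V=T — not both ✓
  (5) D=F, K=F — same ✓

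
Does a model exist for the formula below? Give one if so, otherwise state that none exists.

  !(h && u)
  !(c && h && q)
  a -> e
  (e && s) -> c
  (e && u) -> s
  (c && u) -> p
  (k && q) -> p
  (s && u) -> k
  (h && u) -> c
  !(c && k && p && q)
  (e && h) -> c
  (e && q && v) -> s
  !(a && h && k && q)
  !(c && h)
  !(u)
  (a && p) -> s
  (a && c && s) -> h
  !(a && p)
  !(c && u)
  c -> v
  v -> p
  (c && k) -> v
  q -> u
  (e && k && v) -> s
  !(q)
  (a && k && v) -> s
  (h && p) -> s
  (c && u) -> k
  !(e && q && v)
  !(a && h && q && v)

Unit clause (!u) forces u = False.
In (!q || u) only !q is left, so q = False.
Set s = False.
Set e = False.
  then (!a || e) forces a = False.
Set h = False.
Set p = True.
Set k = True.
Set v = False.
  then (!c || !k || v) forces c = False.
All clauses satisfied.

s = False, e = False, h = False, u = False, p = True, k = True, v = False, a = False, c = False, q = False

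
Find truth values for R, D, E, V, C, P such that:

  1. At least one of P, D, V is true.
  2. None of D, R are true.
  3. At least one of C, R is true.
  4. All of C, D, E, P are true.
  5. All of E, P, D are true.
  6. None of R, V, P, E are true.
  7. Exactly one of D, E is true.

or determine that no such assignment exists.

Unsatisfiable — no assignment works.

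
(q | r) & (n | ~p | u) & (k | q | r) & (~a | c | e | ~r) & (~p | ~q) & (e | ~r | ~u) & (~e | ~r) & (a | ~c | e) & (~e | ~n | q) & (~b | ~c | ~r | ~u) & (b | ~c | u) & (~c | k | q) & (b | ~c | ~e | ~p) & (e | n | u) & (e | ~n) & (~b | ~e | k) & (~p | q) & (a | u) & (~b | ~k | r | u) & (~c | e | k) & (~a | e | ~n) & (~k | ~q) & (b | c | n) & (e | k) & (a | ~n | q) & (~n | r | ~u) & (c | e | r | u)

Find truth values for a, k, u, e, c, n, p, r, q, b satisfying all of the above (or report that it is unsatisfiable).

a = True; k = False; u = False; e = True; c = False; n = True; p = False; r = False; q = True; b = False

Set a = True.
Set k = False.
  then (e | k) forces e = True.
  then (~e | ~r) forces r = False.
  then (~b | ~e | k) forces b = False.
  then (q | r) forces q = True.
  then (~p | ~q) forces p = False.
Set u = False.
  then (b | ~c | u) forces c = False.
  then (b | c | n) forces n = True.
All clauses satisfied.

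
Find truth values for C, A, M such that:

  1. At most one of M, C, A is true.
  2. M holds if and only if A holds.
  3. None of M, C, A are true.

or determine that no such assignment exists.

C: False; A: False; M: False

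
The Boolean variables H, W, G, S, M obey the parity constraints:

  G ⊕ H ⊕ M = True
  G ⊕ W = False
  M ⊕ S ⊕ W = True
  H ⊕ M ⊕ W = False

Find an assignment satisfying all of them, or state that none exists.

Unsatisfiable — no assignment works.

Adding constraints 1, 2, 4 mod 2: every variable appears an even number of times on the left, so the left side is 0.
But the right sides sum to 1 (mod 2). 0 ≠ 1 — the system is inconsistent.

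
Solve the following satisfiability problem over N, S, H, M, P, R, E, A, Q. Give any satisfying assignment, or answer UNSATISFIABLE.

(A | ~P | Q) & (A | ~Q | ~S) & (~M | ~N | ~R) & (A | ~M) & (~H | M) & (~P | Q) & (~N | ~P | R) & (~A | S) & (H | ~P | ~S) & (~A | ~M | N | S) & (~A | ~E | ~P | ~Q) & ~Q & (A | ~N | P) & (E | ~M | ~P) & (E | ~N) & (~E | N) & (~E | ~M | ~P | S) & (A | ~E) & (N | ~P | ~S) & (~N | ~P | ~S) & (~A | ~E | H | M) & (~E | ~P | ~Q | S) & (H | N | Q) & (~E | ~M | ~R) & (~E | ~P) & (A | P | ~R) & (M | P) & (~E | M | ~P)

Unit clause (~Q) forces Q = False.
In (~P | Q) only ~P is left, so P = False.
In (M | P) only M is left, so M = True.
In (A | ~M) only A is left, so A = True.
In (~A | S) only S is left, so S = True.
Set N = True.
  then (~M | ~N | ~R) forces R = False.
  then (E | ~N) forces E = True.
Set H = False.
All clauses satisfied.

N: True, S: True, H: False, M: True, P: False, R: False, E: True, A: True, Q: False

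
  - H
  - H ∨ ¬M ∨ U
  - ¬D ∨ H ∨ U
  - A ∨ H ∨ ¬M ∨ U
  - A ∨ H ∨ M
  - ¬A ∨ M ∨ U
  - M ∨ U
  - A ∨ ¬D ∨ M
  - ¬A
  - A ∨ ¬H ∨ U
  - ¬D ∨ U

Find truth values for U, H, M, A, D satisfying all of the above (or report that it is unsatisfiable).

U: True, H: True, M: True, A: False, D: True

Unit clause (H) forces H = True.
Unit clause (¬A) forces A = False.
In (A ∨ ¬H ∨ U) only U is left, so U = True.
Set M = True.
Set D = True.
All clauses satisfied.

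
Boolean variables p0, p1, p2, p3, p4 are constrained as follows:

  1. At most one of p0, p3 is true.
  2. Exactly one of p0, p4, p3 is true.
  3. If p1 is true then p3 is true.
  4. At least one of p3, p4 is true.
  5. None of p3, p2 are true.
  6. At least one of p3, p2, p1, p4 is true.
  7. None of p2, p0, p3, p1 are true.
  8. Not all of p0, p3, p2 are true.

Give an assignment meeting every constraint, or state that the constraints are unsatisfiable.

p0 = False; p1 = False; p2 = False; p3 = False; p4 = True

  (1) {p0, p3}: 0 true — at most one ✓
  (2) {p0, p4, p3}: 1 true — exactly one ✓
  (3) p1=F ⇒ p3: vacuous ✓
  (4) {p3, p4}: 1 true — at least one ✓
  (5) {p3, p2}: 0 true — none ✓
  (6) {p3, p2, p1, p4}: 1 true — at least one ✓
  (7) {p2, p0, p3, p1}: 0 true — none ✓
  (8) {p0, p3, p2}: 0/3 true — not all ✓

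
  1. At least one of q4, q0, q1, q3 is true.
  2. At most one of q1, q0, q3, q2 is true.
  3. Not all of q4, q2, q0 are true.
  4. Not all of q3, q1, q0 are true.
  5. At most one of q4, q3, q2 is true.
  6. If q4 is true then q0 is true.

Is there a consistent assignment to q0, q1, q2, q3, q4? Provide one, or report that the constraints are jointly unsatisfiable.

q0 = True; q1 = False; q2 = False; q3 = False; q4 = True

  (1) {q4, q0, q1, q3}: 2 true — at least one ✓
  (2) {q1, q0, q3, q2}: 1 true — at most one ✓
  (3) {q4, q2, q0}: 2/3 true — not all ✓
  (4) {q3, q1, q0}: 1/3 true — not all ✓
  (5) {q4, q3, q2}: 1 true — at most one ✓
  (6) q4=T ⇒ q0: T ✓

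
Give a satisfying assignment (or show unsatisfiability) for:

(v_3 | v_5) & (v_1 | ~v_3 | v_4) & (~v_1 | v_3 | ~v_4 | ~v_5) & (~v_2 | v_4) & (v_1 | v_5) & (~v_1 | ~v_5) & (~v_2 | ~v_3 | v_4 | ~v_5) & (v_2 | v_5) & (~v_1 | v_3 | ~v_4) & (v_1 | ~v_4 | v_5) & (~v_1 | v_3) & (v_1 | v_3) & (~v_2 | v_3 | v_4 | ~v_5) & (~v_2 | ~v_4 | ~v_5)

Set v_1 = True.
  then (~v_1 | ~v_5) forces v_5 = False.
  then (v_2 | v_5) forces v_2 = True.
  then (~v_1 | v_3) forces v_3 = True.
  then (~v_2 | v_4) forces v_4 = True.
All clauses satisfied.

v_1 = True; v_2 = True; v_3 = True; v_4 = True; v_5 = False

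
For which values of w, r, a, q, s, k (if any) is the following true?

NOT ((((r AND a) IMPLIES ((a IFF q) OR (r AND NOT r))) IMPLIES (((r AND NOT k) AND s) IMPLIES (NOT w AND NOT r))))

w=T, r=T, a=F, q=F, s=T, k=F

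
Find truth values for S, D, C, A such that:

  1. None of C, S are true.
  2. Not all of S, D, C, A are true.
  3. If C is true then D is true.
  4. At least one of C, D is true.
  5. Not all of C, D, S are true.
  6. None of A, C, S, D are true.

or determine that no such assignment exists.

UNSATISFIABLE

Case D = True:
  Constraint (6) is violated (D=T) — contradiction.
Case D = False:
  (1) forces C = False.
  Constraint (4) is violated (C=F, D=F) — contradiction.
Both cases fail — unsatisfiable.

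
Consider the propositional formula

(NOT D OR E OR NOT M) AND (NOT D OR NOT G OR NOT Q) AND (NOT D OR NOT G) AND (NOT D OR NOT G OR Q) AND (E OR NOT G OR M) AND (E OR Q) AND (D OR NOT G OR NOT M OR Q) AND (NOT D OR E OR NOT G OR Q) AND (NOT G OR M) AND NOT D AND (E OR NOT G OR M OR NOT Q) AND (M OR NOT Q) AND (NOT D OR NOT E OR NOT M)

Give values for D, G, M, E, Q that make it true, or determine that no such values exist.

Unit clause (NOT D) forces D = False.
Set G = False.
Set M = True.
Set E = True.
Set Q = True.
All clauses satisfied.

D = False, G = False, M = True, E = True, Q = True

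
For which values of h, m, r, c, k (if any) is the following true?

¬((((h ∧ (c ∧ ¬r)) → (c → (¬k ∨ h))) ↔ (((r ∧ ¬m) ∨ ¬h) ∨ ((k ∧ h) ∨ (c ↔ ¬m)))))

h=T, m=F, r=F, c=F, k=F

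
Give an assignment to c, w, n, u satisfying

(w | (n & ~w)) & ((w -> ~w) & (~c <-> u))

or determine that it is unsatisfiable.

c=T; w=F; n=T; u=F

  w | (n & ~w) = True
    n & ~w = True
      ~w = True
  (w -> ~w) & (~c <-> u) = True
    w -> ~w = True
      ~w = True
    ~c <-> u = True
      ~c = False
Both conjuncts True, so the formula holds.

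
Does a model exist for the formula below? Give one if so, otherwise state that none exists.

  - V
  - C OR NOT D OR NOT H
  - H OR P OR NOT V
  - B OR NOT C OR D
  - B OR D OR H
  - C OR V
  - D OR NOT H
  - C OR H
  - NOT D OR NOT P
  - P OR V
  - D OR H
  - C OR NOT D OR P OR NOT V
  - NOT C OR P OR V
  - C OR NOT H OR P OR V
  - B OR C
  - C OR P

Unit clause (V) forces V = True.
Set B = False.
  then (B OR C) forces C = True.
  then (B OR NOT C OR D) forces D = True.
  then (NOT D OR NOT P) forces P = False.
  then (H OR P OR NOT V) forces H = True.
All clauses satisfied.

B = False, P = False, C = True, D = True, V = True, H = True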